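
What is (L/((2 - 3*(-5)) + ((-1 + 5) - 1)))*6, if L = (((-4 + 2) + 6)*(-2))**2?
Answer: 96/5 ≈ 19.200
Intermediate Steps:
L = 64 (L = ((-2 + 6)*(-2))**2 = (4*(-2))**2 = (-8)**2 = 64)
(L/((2 - 3*(-5)) + ((-1 + 5) - 1)))*6 = (64/((2 - 3*(-5)) + ((-1 + 5) - 1)))*6 = (64/((2 + 15) + (4 - 1)))*6 = (64/(17 + 3))*6 = (64/20)*6 = (64*(1/20))*6 = (16/5)*6 = 96/5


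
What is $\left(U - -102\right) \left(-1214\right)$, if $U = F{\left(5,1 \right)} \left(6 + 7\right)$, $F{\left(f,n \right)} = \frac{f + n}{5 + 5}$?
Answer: $- \frac{666486}{5} \approx -1.333 \cdot 10^{5}$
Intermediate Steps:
$F{\left(f,n \right)} = \frac{f}{10} + \frac{n}{10}$ ($F{\left(f,n \right)} = \frac{f + n}{10} = \left(f + n\right) \frac{1}{10} = \frac{f}{10} + \frac{n}{10}$)
$U = \frac{39}{5}$ ($U = \left(\frac{1}{10} \cdot 5 + \frac{1}{10} \cdot 1\right) \left(6 + 7\right) = \left(\frac{1}{2} + \frac{1}{10}\right) 13 = \frac{3}{5} \cdot 13 = \frac{39}{5} \approx 7.8$)
$\left(U - -102\right) \left(-1214\right) = \left(\frac{39}{5} - -102\right) \left(-1214\right) = \left(\frac{39}{5} + 102\right) \left(-1214\right) = \frac{549}{5} \left(-1214\right) = - \frac{666486}{5}$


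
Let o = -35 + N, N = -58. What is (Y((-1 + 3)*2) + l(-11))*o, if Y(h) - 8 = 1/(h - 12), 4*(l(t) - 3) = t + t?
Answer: -3999/8 ≈ -499.88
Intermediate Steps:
o = -93 (o = -35 - 58 = -93)
l(t) = 3 + t/2 (l(t) = 3 + (t + t)/4 = 3 + (2*t)/4 = 3 + t/2)
Y(h) = 8 + 1/(-12 + h) (Y(h) = 8 + 1/(h - 12) = 8 + 1/(-12 + h))
(Y((-1 + 3)*2) + l(-11))*o = ((-95 + 8*((-1 + 3)*2))/(-12 + (-1 + 3)*2) + (3 + (1/2)*(-11)))*(-93) = ((-95 + 8*(2*2))/(-12 + 2*2) + (3 - 11/2))*(-93) = ((-95 + 8*4)/(-12 + 4) - 5/2)*(-93) = ((-95 + 32)/(-8) - 5/2)*(-93) = (-1/8*(-63) - 5/2)*(-93) = (63/8 - 5/2)*(-93) = (43/8)*(-93) = -3999/8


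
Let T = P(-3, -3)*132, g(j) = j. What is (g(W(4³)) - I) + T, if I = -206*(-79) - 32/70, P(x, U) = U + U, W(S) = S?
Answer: -595054/35 ≈ -17002.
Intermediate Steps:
P(x, U) = 2*U
I = 569574/35 (I = 16274 - 32*1/70 = 16274 - 16/35 = 569574/35 ≈ 16274.)
T = -792 (T = (2*(-3))*132 = -6*132 = -792)
(g(W(4³)) - I) + T = (4³ - 1*569574/35) - 792 = (64 - 569574/35) - 792 = -567334/35 - 792 = -595054/35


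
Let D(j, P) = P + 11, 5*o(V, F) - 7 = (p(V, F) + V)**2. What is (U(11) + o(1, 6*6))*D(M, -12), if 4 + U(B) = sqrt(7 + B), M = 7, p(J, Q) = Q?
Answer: -1356/5 - 3*sqrt(2) ≈ -275.44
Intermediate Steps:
o(V, F) = 7/5 + (F + V)**2/5
D(j, P) = 11 + P
U(B) = -4 + sqrt(7 + B)
(U(11) + o(1, 6*6))*D(M, -12) = ((-4 + sqrt(7 + 11)) + (7/5 + (6*6 + 1)**2/5))*(11 - 12) = ((-4 + sqrt(18)) + (7/5 + (36 + 1)**2/5))*(-1) = ((-4 + 3*sqrt(2)) + (7/5 + (1/5)*37**2))*(-1) = ((-4 + 3*sqrt(2)) + (7/5 + (1/5)*1369))*(-1) = ((-4 + 3*sqrt(2)) + (7/5 + 1369/5))*(-1) = ((-4 + 3*sqrt(2)) + 1376/5)*(-1) = (1356/5 + 3*sqrt(2))*(-1) = -1356/5 - 3*sqrt(2)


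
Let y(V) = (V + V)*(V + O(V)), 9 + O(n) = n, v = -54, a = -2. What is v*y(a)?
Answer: -2808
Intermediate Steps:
O(n) = -9 + n
y(V) = 2*V*(-9 + 2*V) (y(V) = (V + V)*(V + (-9 + V)) = (2*V)*(-9 + 2*V) = 2*V*(-9 + 2*V))
v*y(a) = -108*(-2)*(-9 + 2*(-2)) = -108*(-2)*(-9 - 4) = -108*(-2)*(-13) = -54*52 = -2808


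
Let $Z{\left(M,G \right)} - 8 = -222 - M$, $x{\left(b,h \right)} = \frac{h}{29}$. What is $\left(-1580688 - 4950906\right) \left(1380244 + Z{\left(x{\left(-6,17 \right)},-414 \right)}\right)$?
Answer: $- \frac{261399963329682}{29} \approx -9.0138 \cdot 10^{12}$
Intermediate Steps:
$x{\left(b,h \right)} = \frac{h}{29}$ ($x{\left(b,h \right)} = h \frac{1}{29} = \frac{h}{29}$)
$Z{\left(M,G \right)} = -214 - M$ ($Z{\left(M,G \right)} = 8 - \left(222 + M\right) = -214 - M$)
$\left(-1580688 - 4950906\right) \left(1380244 + Z{\left(x{\left(-6,17 \right)},-414 \right)}\right) = \left(-1580688 - 4950906\right) \left(1380244 - \left(214 + \frac{1}{29} \cdot 17\right)\right) = - 6531594 \left(1380244 - \frac{6223}{29}\right) = \left(-6531594\right) \frac{40020853}{29} = - \frac{261399963329682}{29}$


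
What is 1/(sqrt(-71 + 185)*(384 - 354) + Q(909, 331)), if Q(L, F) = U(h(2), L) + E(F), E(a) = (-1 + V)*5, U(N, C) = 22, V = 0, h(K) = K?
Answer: -17/102311 + 30*sqrt(114)/102311 ≈ 0.0029646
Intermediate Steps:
E(a) = -5 (E(a) = (-1 + 0)*5 = -1*5 = -5)
Q(L, F) = 17 (Q(L, F) = 22 - 5 = 17)
1/(sqrt(-71 + 185)*(384 - 354) + Q(909, 331)) = 1/(sqrt(-71 + 185)*(384 - 354) + 17) = 1/(sqrt(114)*30 + 17) = 1/(30*sqrt(114) + 17) = 1/(17 + 30*sqrt(114))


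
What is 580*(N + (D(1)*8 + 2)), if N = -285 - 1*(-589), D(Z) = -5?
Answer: 154280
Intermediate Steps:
N = 304 (N = -285 + 589 = 304)
580*(N + (D(1)*8 + 2)) = 580*(304 + (-5*8 + 2)) = 580*(304 + (-40 + 2)) = 580*(304 - 38) = 580*266 = 154280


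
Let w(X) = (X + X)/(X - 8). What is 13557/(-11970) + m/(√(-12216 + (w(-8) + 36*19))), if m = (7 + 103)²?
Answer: -4519/3990 - 12100*I*√11531/11531 ≈ -1.1326 - 112.68*I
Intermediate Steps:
m = 12100 (m = 110² = 12100)
w(X) = 2*X/(-8 + X) (w(X) = (2*X)/(-8 + X) = 2*X/(-8 + X))
13557/(-11970) + m/(√(-12216 + (w(-8) + 36*19))) = 13557/(-11970) + 12100/(√(-12216 + (2*(-8)/(-8 - 8) + 36*19))) = 13557*(-1/11970) + 12100/(√(-12216 + (2*(-8)/(-16) + 684))) = -4519/3990 + 12100/(√(-12216 + (2*(-8)*(-1/16) + 684))) = -4519/3990 + 12100/(√(-12216 + (1 + 684))) = -4519/3990 + 12100/(√(-12216 + 685)) = -4519/3990 + 12100/(√(-11531)) = -4519/3990 + 12100/((I*√11531)) = -4519/3990 + 12100*(-I*√11531/11531) = -4519/3990 - 12100*I*√11531/11531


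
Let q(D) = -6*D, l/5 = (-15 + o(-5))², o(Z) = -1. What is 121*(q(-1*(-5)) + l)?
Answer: 151250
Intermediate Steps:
l = 1280 (l = 5*(-15 - 1)² = 5*(-16)² = 5*256 = 1280)
121*(q(-1*(-5)) + l) = 121*(-(-6)*(-5) + 1280) = 121*(-6*5 + 1280) = 121*(-30 + 1280) = 121*1250 = 151250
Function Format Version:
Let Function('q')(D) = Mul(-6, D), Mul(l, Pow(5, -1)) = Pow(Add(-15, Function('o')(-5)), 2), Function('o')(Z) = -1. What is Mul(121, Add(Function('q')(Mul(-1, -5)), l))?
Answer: 151250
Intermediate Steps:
l = 1280 (l = Mul(5, Pow(Add(-15, -1), 2)) = Mul(5, Pow(-16, 2)) = Mul(5, 256) = 1280)
Mul(121, Add(Function('q')(Mul(-1, -5)), l)) = Mul(121, Add(Mul(-6, Mul(-1, -5)), 1280)) = Mul(121, Add(Mul(-6, 5), 1280)) = Mul(121, Add(-30, 1280)) = Mul(121, 1250) = 151250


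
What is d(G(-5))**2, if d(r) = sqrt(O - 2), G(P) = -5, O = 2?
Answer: 0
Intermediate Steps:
d(r) = 0 (d(r) = sqrt(2 - 2) = sqrt(0) = 0)
d(G(-5))**2 = 0**2 = 0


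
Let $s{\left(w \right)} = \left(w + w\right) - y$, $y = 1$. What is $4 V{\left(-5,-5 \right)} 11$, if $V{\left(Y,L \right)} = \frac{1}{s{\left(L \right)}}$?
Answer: $-4$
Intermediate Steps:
$s{\left(w \right)} = -1 + 2 w$ ($s{\left(w \right)} = \left(w + w\right) - 1 = 2 w - 1 = -1 + 2 w$)
$V{\left(Y,L \right)} = \frac{1}{-1 + 2 L}$
$4 V{\left(-5,-5 \right)} 11 = \frac{4}{-1 + 2 \left(-5\right)} 11 = \frac{4}{-1 - 10} \cdot 11 = \frac{4}{-11} \cdot 11 = 4 \left(- \frac{1}{11}\right) 11 = \left(- \frac{4}{11}\right) 11 = -4$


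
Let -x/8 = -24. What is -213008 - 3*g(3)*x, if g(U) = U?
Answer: -214736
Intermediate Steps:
x = 192 (x = -8*(-24) = 192)
-213008 - 3*g(3)*x = -213008 - 3*3*192 = -213008 - 9*192 = -213008 - 1*1728 = -213008 - 1728 = -214736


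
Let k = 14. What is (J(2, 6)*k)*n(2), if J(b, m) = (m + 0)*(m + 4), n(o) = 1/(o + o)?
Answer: 210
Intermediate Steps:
n(o) = 1/(2*o)
J(b, m) = m*(4 + m)
(J(2, 6)*k)*n(2) = ((6*(4 + 6))*14)*((½)/2) = ((6*10)*14)*((½)*(½)) = (60*14)*(¼) = 840*(¼) = 210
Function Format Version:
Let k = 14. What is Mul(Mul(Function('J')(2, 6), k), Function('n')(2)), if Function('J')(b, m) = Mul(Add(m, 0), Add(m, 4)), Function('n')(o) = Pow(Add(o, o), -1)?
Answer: 210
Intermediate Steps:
Function('n')(o) = Mul(Rational(1, 2), Pow(o, -1)) (Function('n')(o) = Pow(Mul(2, o), -1) = Mul(Rational(1, 2), Pow(o, -1)))
Function('J')(b, m) = Mul(m, Add(4, m))
Mul(Mul(Function('J')(2, 6), k), Function('n')(2)) = Mul(Mul(Mul(6, Add(4, 6)), 14), Mul(Rational(1, 2), Pow(2, -1))) = Mul(Mul(Mul(6, 10), 14), Mul(Rational(1, 2), Rational(1, 2))) = Mul(Mul(60, 14), Rational(1, 4)) = Mul(840, Rational(1, 4)) = 210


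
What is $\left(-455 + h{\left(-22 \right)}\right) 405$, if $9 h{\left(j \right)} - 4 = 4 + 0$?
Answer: $-183915$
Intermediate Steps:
$h{\left(j \right)} = \frac{8}{9}$ ($h{\left(j \right)} = \frac{4}{9} + \frac{4 + 0}{9} = \frac{4}{9} + \frac{1}{9} \cdot 4 = \frac{4}{9} + \frac{4}{9} = \frac{8}{9}$)
$\left(-455 + h{\left(-22 \right)}\right) 405 = \left(-455 + \frac{8}{9}\right) 405 = \left(- \frac{4087}{9}\right) 405 = -183915$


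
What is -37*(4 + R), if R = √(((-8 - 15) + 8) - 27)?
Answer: -148 - 37*I*√42 ≈ -148.0 - 239.79*I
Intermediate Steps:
R = I*√42 (R = √((-23 + 8) - 27) = √(-15 - 27) = √(-42) = I*√42 ≈ 6.4807*I)
-37*(4 + R) = -37*(4 + I*√42) = -148 - 37*I*√42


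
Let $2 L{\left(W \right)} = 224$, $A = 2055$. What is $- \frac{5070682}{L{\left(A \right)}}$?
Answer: $- \frac{2535341}{56} \approx -45274.0$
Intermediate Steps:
$L{\left(W \right)} = 112$ ($L{\left(W \right)} = \frac{1}{2} \cdot 224 = 112$)
$- \frac{5070682}{L{\left(A \right)}} = - \frac{5070682}{112} = \left(-5070682\right) \frac{1}{112} = - \frac{2535341}{56}$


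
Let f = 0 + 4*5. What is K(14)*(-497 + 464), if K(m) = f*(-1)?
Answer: 660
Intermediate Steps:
f = 20 (f = 0 + 20 = 20)
K(m) = -20 (K(m) = 20*(-1) = -20)
K(14)*(-497 + 464) = -20*(-497 + 464) = -20*(-33) = 660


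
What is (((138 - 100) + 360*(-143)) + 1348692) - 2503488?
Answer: -1206238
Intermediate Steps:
(((138 - 100) + 360*(-143)) + 1348692) - 2503488 = ((38 - 51480) + 1348692) - 2503488 = (-51442 + 1348692) - 2503488 = 1297250 - 2503488 = -1206238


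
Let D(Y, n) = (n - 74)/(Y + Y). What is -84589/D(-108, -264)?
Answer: -9135612/169 ≈ -54057.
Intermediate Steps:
D(Y, n) = (-74 + n)/(2*Y) (D(Y, n) = (-74 + n)/((2*Y)) = (-74 + n)*(1/(2*Y)) = (-74 + n)/(2*Y))
-84589/D(-108, -264) = -84589*(-216/(-74 - 264)) = -84589/((½)*(-1/108)*(-338)) = -84589/169/108 = -84589*108/169 = -9135612/169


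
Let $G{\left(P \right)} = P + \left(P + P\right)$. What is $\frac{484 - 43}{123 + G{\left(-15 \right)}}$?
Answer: $\frac{147}{26} \approx 5.6538$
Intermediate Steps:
$G{\left(P \right)} = 3 P$ ($G{\left(P \right)} = P + 2 P = 3 P$)
$\frac{484 - 43}{123 + G{\left(-15 \right)}} = \frac{484 - 43}{123 + 3 \left(-15\right)} = \frac{441}{123 - 45} = \frac{441}{78} = 441 \cdot \frac{1}{78} = \frac{147}{26}$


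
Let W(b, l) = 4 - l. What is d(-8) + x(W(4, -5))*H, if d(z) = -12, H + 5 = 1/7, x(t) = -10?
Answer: 256/7 ≈ 36.571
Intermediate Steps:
H = -34/7 (H = -5 + 1/7 = -5 + ⅐ = -34/7 ≈ -4.8571)
d(-8) + x(W(4, -5))*H = -12 - 10*(-34/7) = -12 + 340/7 = 256/7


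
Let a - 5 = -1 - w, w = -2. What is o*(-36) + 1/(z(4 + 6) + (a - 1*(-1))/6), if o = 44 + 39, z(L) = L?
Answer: -200190/67 ≈ -2987.9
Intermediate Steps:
a = 6 (a = 5 + (-1 - 1*(-2)) = 5 + (-1 + 2) = 5 + 1 = 6)
o = 83
o*(-36) + 1/(z(4 + 6) + (a - 1*(-1))/6) = 83*(-36) + 1/((4 + 6) + (6 - 1*(-1))/6) = -2988 + 1/(10 + (6 + 1)*(1/6)) = -2988 + 1/(10 + 7*(1/6)) = -2988 + 1/(10 + 7/6) = -2988 + 1/(67/6) = -2988 + 6/67 = -200190/67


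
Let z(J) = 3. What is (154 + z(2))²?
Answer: 24649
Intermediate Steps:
(154 + z(2))² = (154 + 3)² = 157² = 24649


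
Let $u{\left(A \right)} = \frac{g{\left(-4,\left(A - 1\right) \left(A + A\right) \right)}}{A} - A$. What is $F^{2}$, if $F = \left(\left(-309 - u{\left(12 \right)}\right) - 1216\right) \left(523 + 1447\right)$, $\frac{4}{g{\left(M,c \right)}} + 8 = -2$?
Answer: $\frac{79952800706689}{9} \approx 8.8836 \cdot 10^{12}$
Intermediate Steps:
$g{\left(M,c \right)} = - \frac{2}{5}$ ($g{\left(M,c \right)} = \frac{4}{-8 - 2} = \frac{4}{-10} = 4 \left(- \frac{1}{10}\right) = - \frac{2}{5}$)
$u{\left(A \right)} = - A - \frac{2}{5 A}$ ($u{\left(A \right)} = - \frac{2}{5 A} - A = - A - \frac{2}{5 A}$)
$F = - \frac{8941633}{3}$ ($F = \left(\left(-309 - \left(\left(-1\right) 12 - \frac{2}{5 \cdot 12}\right)\right) - 1216\right) \left(523 + 1447\right) = \left(\left(-309 - \left(-12 - \frac{1}{30}\right)\right) - 1216\right) 1970 = \left(\left(-309 - - \frac{361}{30}\right) - 1216\right) 1970 = \left(\left(-309 + \frac{361}{30}\right) - 1216\right) 1970 = \left(- \frac{8909}{30} - 1216\right) 1970 = \left(- \frac{45389}{30}\right) 1970 = - \frac{8941633}{3} \approx -2.9805 \cdot 10^{6}$)
$F^{2} = \left(- \frac{8941633}{3}\right)^{2} = \frac{79952800706689}{9}$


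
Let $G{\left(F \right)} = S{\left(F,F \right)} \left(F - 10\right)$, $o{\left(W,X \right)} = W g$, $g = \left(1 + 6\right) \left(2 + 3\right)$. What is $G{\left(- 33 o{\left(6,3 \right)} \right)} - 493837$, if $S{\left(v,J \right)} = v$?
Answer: $47600363$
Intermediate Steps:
$g = 35$ ($g = 7 \cdot 5 = 35$)
$o{\left(W,X \right)} = 35 W$ ($o{\left(W,X \right)} = W 35 = 35 W$)
$G{\left(F \right)} = F \left(-10 + F\right)$ ($G{\left(F \right)} = F \left(F - 10\right) = F \left(-10 + F\right)$)
$G{\left(- 33 o{\left(6,3 \right)} \right)} - 493837 = - 33 \cdot 35 \cdot 6 \left(-10 - 33 \cdot 35 \cdot 6\right) - 493837 = \left(-33\right) 210 \left(-10 - 6930\right) - 493837 = - 6930 \left(-10 - 6930\right) - 493837 = \left(-6930\right) \left(-6940\right) - 493837 = 48094200 - 493837 = 47600363$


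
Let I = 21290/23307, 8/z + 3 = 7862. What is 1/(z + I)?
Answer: 183169713/167504566 ≈ 1.0935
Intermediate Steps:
z = 8/7859 (z = 8/(-3 + 7862) = 8/7859 ≈ 0.0010179)
I = 21290/23307 (I = 21290*(1/23307) = 21290/23307 ≈ 0.91346)
1/(z + I) = 1/(8/7859 + 21290/23307) = 1/(167504566/183169713) = 183169713/167504566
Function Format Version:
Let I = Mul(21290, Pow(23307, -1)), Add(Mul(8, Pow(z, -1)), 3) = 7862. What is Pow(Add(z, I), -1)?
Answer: Rational(183169713, 167504566) ≈ 1.0935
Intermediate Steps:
z = Rational(8, 7859) (z = Mul(8, Pow(Add(-3, 7862), -1)) = Mul(8, Pow(7859, -1)) = Mul(8, Rational(1, 7859)) = Rational(8, 7859) ≈ 0.0010179)
I = Rational(21290, 23307) (I = Mul(21290, Rational(1, 23307)) = Rational(21290, 23307) ≈ 0.91346)
Pow(Add(z, I), -1) = Pow(Add(Rational(8, 7859), Rational(21290, 23307)), -1) = Pow(Rational(167504566, 183169713), -1) = Rational(183169713, 167504566)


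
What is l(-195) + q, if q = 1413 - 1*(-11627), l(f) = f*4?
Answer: 12260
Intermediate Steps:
l(f) = 4*f
q = 13040 (q = 1413 + 11627 = 13040)
l(-195) + q = 4*(-195) + 13040 = -780 + 13040 = 12260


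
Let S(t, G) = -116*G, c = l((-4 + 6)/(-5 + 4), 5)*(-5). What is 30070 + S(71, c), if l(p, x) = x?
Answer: 32970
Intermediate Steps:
c = -25 (c = 5*(-5) = -25)
30070 + S(71, c) = 30070 - 116*(-25) = 30070 + 2900 = 32970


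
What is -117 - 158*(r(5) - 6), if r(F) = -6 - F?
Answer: 2569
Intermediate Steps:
-117 - 158*(r(5) - 6) = -117 - 158*((-6 - 1*5) - 6) = -117 - 158*((-6 - 5) - 6) = -117 - 158*(-11 - 6) = -117 - 158*(-17) = -117 + 2686 = 2569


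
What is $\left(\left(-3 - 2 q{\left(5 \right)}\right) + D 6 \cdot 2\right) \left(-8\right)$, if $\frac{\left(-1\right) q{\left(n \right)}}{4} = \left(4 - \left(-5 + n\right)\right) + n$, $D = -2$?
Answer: $-360$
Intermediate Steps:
$q{\left(n \right)} = -36$ ($q{\left(n \right)} = - 4 \left(\left(4 - \left(-5 + n\right)\right) + n\right) = - 4 \left(\left(9 - n\right) + n\right) = \left(-4\right) 9 = -36$)
$\left(\left(-3 - 2 q{\left(5 \right)}\right) + D 6 \cdot 2\right) \left(-8\right) = \left(\left(-3 - -72\right) + \left(-2\right) 6 \cdot 2\right) \left(-8\right) = \left(\left(-3 + 72\right) - 24\right) \left(-8\right) = \left(69 - 24\right) \left(-8\right) = 45 \left(-8\right) = -360$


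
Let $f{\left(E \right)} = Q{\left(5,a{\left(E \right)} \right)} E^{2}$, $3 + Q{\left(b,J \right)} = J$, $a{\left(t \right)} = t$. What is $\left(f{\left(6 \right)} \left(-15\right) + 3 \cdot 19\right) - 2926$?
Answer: $-4489$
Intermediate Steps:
$Q{\left(b,J \right)} = -3 + J$
$f{\left(E \right)} = E^{2} \left(-3 + E\right)$ ($f{\left(E \right)} = \left(-3 + E\right) E^{2} = E^{2} \left(-3 + E\right)$)
$\left(f{\left(6 \right)} \left(-15\right) + 3 \cdot 19\right) - 2926 = \left(6^{2} \left(-3 + 6\right) \left(-15\right) + 3 \cdot 19\right) - 2926 = \left(36 \cdot 3 \left(-15\right) + 57\right) - 2926 = \left(108 \left(-15\right) + 57\right) - 2926 = \left(-1620 + 57\right) - 2926 = -1563 - 2926 = -4489$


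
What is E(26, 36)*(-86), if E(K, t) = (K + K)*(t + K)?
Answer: -277264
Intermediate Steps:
E(K, t) = 2*K*(K + t) (E(K, t) = (2*K)*(K + t) = 2*K*(K + t))
E(26, 36)*(-86) = (2*26*(26 + 36))*(-86) = (2*26*62)*(-86) = 3224*(-86) = -277264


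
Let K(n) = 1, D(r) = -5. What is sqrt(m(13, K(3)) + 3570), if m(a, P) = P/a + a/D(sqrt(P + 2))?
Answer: 71*sqrt(2990)/65 ≈ 59.728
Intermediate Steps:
m(a, P) = -a/5 + P/a (m(a, P) = P/a + a/(-5) = P/a + a*(-1/5) = P/a - a/5 = -a/5 + P/a)
sqrt(m(13, K(3)) + 3570) = sqrt((-1/5*13 + 1/13) + 3570) = sqrt((-13/5 + 1*(1/13)) + 3570) = sqrt((-13/5 + 1/13) + 3570) = sqrt(-164/65 + 3570) = sqrt(231886/65) = 71*sqrt(2990)/65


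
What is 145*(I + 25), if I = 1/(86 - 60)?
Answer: 94395/26 ≈ 3630.6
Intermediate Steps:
I = 1/26 ≈ 0.038462
145*(I + 25) = 145*(1/26 + 25) = 145*(651/26) = 94395/26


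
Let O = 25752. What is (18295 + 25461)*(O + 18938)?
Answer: 1955455640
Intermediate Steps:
(18295 + 25461)*(O + 18938) = (18295 + 25461)*(25752 + 18938) = 43756*44690 = 1955455640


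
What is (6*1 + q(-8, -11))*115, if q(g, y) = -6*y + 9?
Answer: 9315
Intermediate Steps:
q(g, y) = 9 - 6*y
(6*1 + q(-8, -11))*115 = (6*1 + (9 - 6*(-11)))*115 = (6 + (9 + 66))*115 = (6 + 75)*115 = 81*115 = 9315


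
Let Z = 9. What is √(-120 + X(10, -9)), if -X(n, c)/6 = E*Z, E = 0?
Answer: 2*I*√30 ≈ 10.954*I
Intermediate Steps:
X(n, c) = 0 (X(n, c) = -0*9 = -6*0 = 0)
√(-120 + X(10, -9)) = √(-120 + 0) = √(-120) = 2*I*√30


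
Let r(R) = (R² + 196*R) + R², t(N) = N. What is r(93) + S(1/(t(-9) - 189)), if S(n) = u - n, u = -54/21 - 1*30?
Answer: 49193899/1386 ≈ 35493.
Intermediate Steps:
u = -228/7 (u = -54*1/21 - 30 = -18/7 - 30 = -228/7 ≈ -32.571)
r(R) = 2*R² + 196*R
S(n) = -228/7 - n
r(93) + S(1/(t(-9) - 189)) = 2*93*(98 + 93) + (-228/7 - 1/(-9 - 189)) = 2*93*191 + (-228/7 - 1/(-198)) = 35526 + (-228/7 - 1*(-1/198)) = 35526 + (-228/7 + 1/198) = 35526 - 45137/1386 = 49193899/1386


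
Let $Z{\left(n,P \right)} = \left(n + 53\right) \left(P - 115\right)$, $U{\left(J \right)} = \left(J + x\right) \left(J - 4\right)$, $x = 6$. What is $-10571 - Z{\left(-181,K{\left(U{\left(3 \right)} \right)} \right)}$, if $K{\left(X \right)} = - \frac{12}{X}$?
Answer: $- \frac{75361}{3} \approx -25120.0$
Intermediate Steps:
$U{\left(J \right)} = \left(-4 + J\right) \left(6 + J\right)$ ($U{\left(J \right)} = \left(J + 6\right) \left(J - 4\right) = \left(6 + J\right) \left(-4 + J\right) = \left(-4 + J\right) \left(6 + J\right)$)
$Z{\left(n,P \right)} = \left(-115 + P\right) \left(53 + n\right)$ ($Z{\left(n,P \right)} = \left(53 + n\right) \left(-115 + P\right) = \left(-115 + P\right) \left(53 + n\right)$)
$-10571 - Z{\left(-181,K{\left(U{\left(3 \right)} \right)} \right)} = -10571 - \left(-6095 - -20815 + 53 \left(- \frac{12}{-24 + 3^{2} + 2 \cdot 3}\right) + - \frac{12}{-24 + 3^{2} + 2 \cdot 3} \left(-181\right)\right) = -10571 - \left(-6095 + 20815 + 53 \left(- \frac{12}{-24 + 9 + 6}\right) + - \frac{12}{-24 + 9 + 6} \left(-181\right)\right) = -10571 - \left(-6095 + 20815 + 53 \left(- \frac{12}{-9}\right) + - \frac{12}{-9} \left(-181\right)\right) = -10571 - \left(-6095 + 20815 + 53 \left(\left(-12\right) \left(- \frac{1}{9}\right)\right) + \left(-12\right) \left(- \frac{1}{9}\right) \left(-181\right)\right) = -10571 - \left(-6095 + 20815 + 53 \cdot \frac{4}{3} + \frac{4}{3} \left(-181\right)\right) = -10571 - \left(-6095 + 20815 + \frac{212}{3} - \frac{724}{3}\right) = -10571 - \frac{43648}{3} = - \frac{75361}{3}$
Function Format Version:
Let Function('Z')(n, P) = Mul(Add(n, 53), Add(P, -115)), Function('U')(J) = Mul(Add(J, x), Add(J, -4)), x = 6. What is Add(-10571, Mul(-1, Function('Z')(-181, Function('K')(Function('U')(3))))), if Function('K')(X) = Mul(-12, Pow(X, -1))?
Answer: Rational(-75361, 3) ≈ -25120.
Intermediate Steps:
Function('U')(J) = Mul(Add(-4, J), Add(6, J)) (Function('U')(J) = Mul(Add(J, 6), Add(J, -4)) = Mul(Add(6, J), Add(-4, J)) = Mul(Add(-4, J), Add(6, J)))
Function('Z')(n, P) = Mul(Add(-115, P), Add(53, n)) (Function('Z')(n, P) = Mul(Add(53, n), Add(-115, P)) = Mul(Add(-115, P), Add(53, n)))
Add(-10571, Mul(-1, Function('Z')(-181, Function('K')(Function('U')(3))))) = Add(-10571, Mul(-1, Add(-6095, Mul(-115, -181), Mul(53, Mul(-12, Pow(Add(-24, Pow(3, 2), Mul(2, 3)), -1))), Mul(Mul(-12, Pow(Add(-24, Pow(3, 2), Mul(2, 3)), -1)), -181)))) = Add(-10571, Mul(-1, Add(-6095, 20815, Mul(53, Mul(-12, Pow(Add(-24, 9, 6), -1))), Mul(Mul(-12, Pow(Add(-24, 9, 6), -1)), -181)))) = Add(-10571, Mul(-1, Add(-6095, 20815, Mul(53, Mul(-12, Pow(-9, -1))), Mul(Mul(-12, Pow(-9, -1)), -181)))) = Add(-10571, Mul(-1, Add(-6095, 20815, Mul(53, Mul(-12, Rational(-1, 9))), Mul(Mul(-12, Rational(-1, 9)), -181)))) = Add(-10571, Mul(-1, Add(-6095, 20815, Mul(53, Rational(4, 3)), Mul(Rational(4, 3), -181)))) = Add(-10571, Mul(-1, Add(-6095, 20815, Rational(212, 3), Rational(-724, 3)))) = Add(-10571, Mul(-1, Rational(43648, 3))) = Add(-10571, Rational(-43648, 3)) = Rational(-75361, 3)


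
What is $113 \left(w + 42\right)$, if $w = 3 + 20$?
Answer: $7345$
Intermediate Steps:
$w = 23$
$113 \left(w + 42\right) = 113 \left(23 + 42\right) = 113 \cdot 65 = 7345$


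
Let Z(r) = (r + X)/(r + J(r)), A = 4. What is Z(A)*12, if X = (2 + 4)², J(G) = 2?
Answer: 80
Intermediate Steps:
X = 36 (X = 6² = 36)
Z(r) = (36 + r)/(2 + r) (Z(r) = (r + 36)/(r + 2) = (36 + r)/(2 + r))
Z(A)*12 = ((36 + 4)/(2 + 4))*12 = (40/6)*12 = ((⅙)*40)*12 = (20/3)*12 = 80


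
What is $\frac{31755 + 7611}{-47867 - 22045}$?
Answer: $- \frac{2187}{3884} \approx -0.56308$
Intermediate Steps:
$\frac{31755 + 7611}{-47867 - 22045} = \frac{39366}{-69912} = 39366 \left(- \frac{1}{69912}\right) = - \frac{2187}{3884}$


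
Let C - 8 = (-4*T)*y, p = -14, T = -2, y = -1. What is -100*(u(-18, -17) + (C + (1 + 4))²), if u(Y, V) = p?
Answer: -1100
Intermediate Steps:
C = 0 (C = 8 - 4*(-2)*(-1) = 8 + 8*(-1) = 8 - 8 = 0)
u(Y, V) = -14
-100*(u(-18, -17) + (C + (1 + 4))²) = -100*(-14 + (0 + (1 + 4))²) = -100*(-14 + (0 + 5)²) = -100*(-14 + 5²) = -100*(-14 + 25) = -100*11 = -1100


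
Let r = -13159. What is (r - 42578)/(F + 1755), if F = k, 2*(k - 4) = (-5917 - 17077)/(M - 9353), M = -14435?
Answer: -1325871756/41854589 ≈ -31.678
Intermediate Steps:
k = 106649/23788 (k = 4 + ((-5917 - 17077)/(-14435 - 9353))/2 = 4 + (-22994/(-23788))/2 = 4 + (-22994*(-1/23788))/2 = 4 + (1/2)*(11497/11894) = 4 + 11497/23788 = 106649/23788 ≈ 4.4833)
F = 106649/23788 ≈ 4.4833
(r - 42578)/(F + 1755) = (-13159 - 42578)/(106649/23788 + 1755) = -55737/41854589/23788 = -55737*23788/41854589 = -1325871756/41854589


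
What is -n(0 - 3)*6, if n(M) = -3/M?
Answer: -6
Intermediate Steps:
-n(0 - 3)*6 = -(-3/(0 - 3))*6 = -(-3/(-3))*6 = -(-3*(-⅓))*6 = -6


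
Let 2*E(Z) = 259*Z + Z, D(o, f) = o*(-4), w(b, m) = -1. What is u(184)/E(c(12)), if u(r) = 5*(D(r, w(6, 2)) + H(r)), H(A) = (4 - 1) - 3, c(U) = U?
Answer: -92/39 ≈ -2.3590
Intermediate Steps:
D(o, f) = -4*o
H(A) = 0 (H(A) = 3 - 3 = 0)
E(Z) = 130*Z (E(Z) = (259*Z + Z)/2 = (260*Z)/2 = 130*Z)
u(r) = -20*r (u(r) = 5*(-4*r + 0) = 5*(-4*r) = -20*r)
u(184)/E(c(12)) = (-20*184)/((130*12)) = -3680/1560 = -3680*1/1560 = -92/39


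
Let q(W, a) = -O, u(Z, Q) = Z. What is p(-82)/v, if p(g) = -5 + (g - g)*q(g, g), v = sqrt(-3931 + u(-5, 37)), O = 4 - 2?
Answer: 5*I*sqrt(246)/984 ≈ 0.079697*I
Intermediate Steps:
O = 2
v = 4*I*sqrt(246) (v = sqrt(-3931 - 5) = sqrt(-3936) = 4*I*sqrt(246) ≈ 62.738*I)
q(W, a) = -2 (q(W, a) = -1*2 = -2)
p(g) = -5 (p(g) = -5 + (g - g)*(-2) = -5 + 0*(-2) = -5 + 0 = -5)
p(-82)/v = -5*(-I*sqrt(246)/984) = -(-5)*I*sqrt(246)/984 = 5*I*sqrt(246)/984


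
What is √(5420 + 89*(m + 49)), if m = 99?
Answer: 4*√1162 ≈ 136.35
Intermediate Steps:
√(5420 + 89*(m + 49)) = √(5420 + 89*(99 + 49)) = √(5420 + 89*148) = √(5420 + 13172) = √18592 = 4*√1162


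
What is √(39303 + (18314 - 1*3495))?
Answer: √54122 ≈ 232.64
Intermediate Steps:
√(39303 + (18314 - 1*3495)) = √(39303 + (18314 - 3495)) = √(39303 + 14819) = √54122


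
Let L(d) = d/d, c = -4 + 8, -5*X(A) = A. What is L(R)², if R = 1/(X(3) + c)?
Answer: 1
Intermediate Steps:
X(A) = -A/5
c = 4
R = 5/17 (R = 1/(-⅕*3 + 4) = 1/(-⅗ + 4) = 1/(17/5) = 5/17 ≈ 0.29412)
L(d) = 1
L(R)² = 1² = 1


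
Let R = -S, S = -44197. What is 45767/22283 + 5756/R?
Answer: 2151025047/984841751 ≈ 2.1841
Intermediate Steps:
R = 44197 (R = -1*(-44197) = 44197)
45767/22283 + 5756/R = 45767/22283 + 5756/44197 = 2151025047/984841751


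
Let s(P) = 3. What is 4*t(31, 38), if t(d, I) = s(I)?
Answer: 12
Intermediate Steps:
t(d, I) = 3
4*t(31, 38) = 4*3 = 12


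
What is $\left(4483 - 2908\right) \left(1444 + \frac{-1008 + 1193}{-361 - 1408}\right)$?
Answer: $\frac{4022945325}{1769} \approx 2.2741 \cdot 10^{6}$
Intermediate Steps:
$\left(4483 - 2908\right) \left(1444 + \frac{-1008 + 1193}{-361 - 1408}\right) = 1575 \left(1444 + \frac{185}{-1769}\right) = 1575 \left(1444 + 185 \left(- \frac{1}{1769}\right)\right) = 1575 \left(1444 - \frac{185}{1769}\right) = 1575 \cdot \frac{2554251}{1769} = \frac{4022945325}{1769}$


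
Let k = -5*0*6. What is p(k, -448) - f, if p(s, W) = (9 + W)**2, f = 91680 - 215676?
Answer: 316717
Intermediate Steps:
k = 0 (k = 0*6 = 0)
f = -123996
p(k, -448) - f = (9 - 448)**2 - 1*(-123996) = (-439)**2 + 123996 = 192721 + 123996 = 316717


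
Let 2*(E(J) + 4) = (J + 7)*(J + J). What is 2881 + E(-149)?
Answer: 24035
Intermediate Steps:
E(J) = -4 + J*(7 + J) (E(J) = -4 + ((J + 7)*(J + J))/2 = -4 + ((7 + J)*(2*J))/2 = -4 + (2*J*(7 + J))/2 = -4 + J*(7 + J))
2881 + E(-149) = 2881 + (-4 + (-149)² + 7*(-149)) = 2881 + (-4 + 22201 - 1043) = 2881 + 21154 = 24035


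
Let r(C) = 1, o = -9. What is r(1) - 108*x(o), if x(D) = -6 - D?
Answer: -323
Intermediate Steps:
r(1) - 108*x(o) = 1 - 108*(-6 - 1*(-9)) = 1 - 108*(-6 + 9) = 1 - 108*3 = 1 - 324 = -323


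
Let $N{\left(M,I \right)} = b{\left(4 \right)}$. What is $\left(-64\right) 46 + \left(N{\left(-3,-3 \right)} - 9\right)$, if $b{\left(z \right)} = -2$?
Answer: $-2955$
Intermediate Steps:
$N{\left(M,I \right)} = -2$
$\left(-64\right) 46 + \left(N{\left(-3,-3 \right)} - 9\right) = \left(-64\right) 46 - 11 = -2944 - 11 = -2955$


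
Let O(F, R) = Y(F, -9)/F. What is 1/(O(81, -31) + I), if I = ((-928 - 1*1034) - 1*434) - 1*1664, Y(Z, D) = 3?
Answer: -27/109619 ≈ -0.00024631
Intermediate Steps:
I = -4060 (I = ((-928 - 1034) - 434) - 1664 = (-1962 - 434) - 1664 = -2396 - 1664 = -4060)
O(F, R) = 3/F
1/(O(81, -31) + I) = 1/(3/81 - 4060) = 1/(3*(1/81) - 4060) = 1/(1/27 - 4060) = 1/(-109619/27) = -27/109619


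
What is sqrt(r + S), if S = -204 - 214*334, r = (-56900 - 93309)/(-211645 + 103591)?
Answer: 11*I*sqrt(85388794394)/12006 ≈ 267.73*I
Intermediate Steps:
r = 150209/108054 (r = -150209/(-108054) = -150209*(-1/108054) = 150209/108054 ≈ 1.3901)
S = -71680 (S = -204 - 71476 = -71680)
sqrt(r + S) = sqrt(150209/108054 - 71680) = sqrt(-7745160511/108054) = 11*I*sqrt(85388794394)/12006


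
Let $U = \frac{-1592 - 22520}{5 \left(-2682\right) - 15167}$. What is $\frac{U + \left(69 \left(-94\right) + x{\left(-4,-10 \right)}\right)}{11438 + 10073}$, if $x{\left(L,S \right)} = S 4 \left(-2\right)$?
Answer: $- \frac{183040150}{614719847} \approx -0.29776$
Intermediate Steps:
$x{\left(L,S \right)} = - 8 S$ ($x{\left(L,S \right)} = 4 S \left(-2\right) = - 8 S$)
$U = \frac{24112}{28577}$ ($U = - \frac{24112}{-13410 - 15167} = - \frac{24112}{-28577} = \left(-24112\right) \left(- \frac{1}{28577}\right) = \frac{24112}{28577} \approx 0.84376$)
$\frac{U + \left(69 \left(-94\right) + x{\left(-4,-10 \right)}\right)}{11438 + 10073} = \frac{\frac{24112}{28577} + \left(69 \left(-94\right) - -80\right)}{11438 + 10073} = \frac{\frac{24112}{28577} + \left(-6486 + 80\right)}{21511} = \left(\frac{24112}{28577} - 6406\right) \frac{1}{21511} = \left(- \frac{183040150}{28577}\right) \frac{1}{21511} = - \frac{183040150}{614719847}$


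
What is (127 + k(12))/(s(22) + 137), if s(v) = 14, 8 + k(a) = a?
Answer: 131/151 ≈ 0.86755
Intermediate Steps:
k(a) = -8 + a
(127 + k(12))/(s(22) + 137) = (127 + (-8 + 12))/(14 + 137) = (127 + 4)/151 = 131*(1/151) = 131/151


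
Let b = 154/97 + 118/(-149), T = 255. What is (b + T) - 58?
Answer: 2858741/14453 ≈ 197.80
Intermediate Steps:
b = 11500/14453 (b = 154*(1/97) + 118*(-1/149) = 154/97 - 118/149 = 11500/14453 ≈ 0.79568)
(b + T) - 58 = (11500/14453 + 255) - 58 = 3697015/14453 - 58 = 2858741/14453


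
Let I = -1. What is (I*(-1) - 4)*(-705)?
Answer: 2115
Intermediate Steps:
(I*(-1) - 4)*(-705) = (-1*(-1) - 4)*(-705) = (1 - 4)*(-705) = -3*(-705) = 2115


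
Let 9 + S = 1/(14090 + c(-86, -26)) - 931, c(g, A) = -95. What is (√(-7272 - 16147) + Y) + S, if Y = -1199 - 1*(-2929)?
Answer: 11056051/13995 + I*√23419 ≈ 790.0 + 153.03*I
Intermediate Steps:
S = -13155299/13995 (S = -9 + (1/(14090 - 95) - 931) = -9 + (1/13995 - 931) = -9 - 13029344/13995 = -13155299/13995 ≈ -940.00)
Y = 1730 (Y = -1199 + 2929 = 1730)
(√(-7272 - 16147) + Y) + S = (√(-7272 - 16147) + 1730) - 13155299/13995 = (√(-23419) + 1730) - 13155299/13995 = (I*√23419 + 1730) - 13155299/13995 = (1730 + I*√23419) - 13155299/13995 = 11056051/13995 + I*√23419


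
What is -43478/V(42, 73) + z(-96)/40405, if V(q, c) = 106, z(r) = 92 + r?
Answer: -878364507/2141465 ≈ -410.17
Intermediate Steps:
-43478/V(42, 73) + z(-96)/40405 = -43478/106 + (92 - 96)/40405 = -43478*1/106 - 4*1/40405 = -21739/53 - 4/40405 = -878364507/2141465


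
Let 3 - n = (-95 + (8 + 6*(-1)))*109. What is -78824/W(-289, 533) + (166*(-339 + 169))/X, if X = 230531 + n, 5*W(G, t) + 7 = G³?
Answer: -73288642525/726151819187 ≈ -0.10093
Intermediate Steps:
W(G, t) = -7/5 + G³/5
n = 10140 (n = 3 - (-95 + (8 + 6*(-1)))*109 = 3 - (-95 + (8 - 6))*109 = 3 - (-95 + 2)*109 = 3 - (-93)*109 = 3 - 1*(-10137) = 3 + 10137 = 10140)
X = 240671 (X = 230531 + 10140 = 240671)
-78824/W(-289, 533) + (166*(-339 + 169))/X = -78824/(-7/5 + (⅕)*(-289)³) + (166*(-339 + 169))/240671 = -78824/(-7/5 + (⅕)*(-24137569)) + (166*(-170))*(1/240671) = -78824/(-7/5 - 24137569/5) - 28220*1/240671 = -78824/(-24137576/5) - 28220/240671 = -78824*(-5/24137576) - 28220/240671 = 49265/3017197 - 28220/240671 = -73288642525/726151819187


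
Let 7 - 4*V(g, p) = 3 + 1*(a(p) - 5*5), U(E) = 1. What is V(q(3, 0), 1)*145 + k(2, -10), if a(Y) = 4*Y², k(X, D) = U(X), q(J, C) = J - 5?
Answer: 3629/4 ≈ 907.25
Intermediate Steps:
q(J, C) = -5 + J
k(X, D) = 1
V(g, p) = 29/4 - p² (V(g, p) = 7/4 - (3 + 1*(4*p² - 5*5))/4 = 7/4 - (3 + 1*(4*p² - 25))/4 = 7/4 - (3 + 1*(-25 + 4*p²))/4 = 7/4 - (3 + (-25 + 4*p²))/4 = 7/4 - (-22 + 4*p²)/4 = 7/4 + (11/2 - p²) = 29/4 - p²)
V(q(3, 0), 1)*145 + k(2, -10) = (29/4 - 1*1²)*145 + 1 = (29/4 - 1*1)*145 + 1 = (29/4 - 1)*145 + 1 = (25/4)*145 + 1 = 3625/4 + 1 = 3629/4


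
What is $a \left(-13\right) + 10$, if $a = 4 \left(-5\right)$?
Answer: $270$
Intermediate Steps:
$a = -20$
$a \left(-13\right) + 10 = \left(-20\right) \left(-13\right) + 10 = 260 + 10 = 270$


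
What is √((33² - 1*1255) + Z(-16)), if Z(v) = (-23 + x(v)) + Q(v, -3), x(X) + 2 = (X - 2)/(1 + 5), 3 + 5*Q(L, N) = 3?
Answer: I*√194 ≈ 13.928*I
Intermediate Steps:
Q(L, N) = 0 (Q(L, N) = -⅗ + (⅕)*3 = -⅗ + ⅗ = 0)
x(X) = -7/3 + X/6 (x(X) = -2 + (X - 2)/(1 + 5) = -2 + (-2 + X)/6 = -2 + (-2 + X)*(⅙) = -2 + (-⅓ + X/6) = -7/3 + X/6)
Z(v) = -76/3 + v/6 (Z(v) = (-23 + (-7/3 + v/6)) + 0 = (-76/3 + v/6) + 0 = -76/3 + v/6)
√((33² - 1*1255) + Z(-16)) = √((33² - 1*1255) + (-76/3 + (⅙)*(-16))) = √((1089 - 1255) + (-76/3 - 8/3)) = √(-166 - 28) = √(-194) = I*√194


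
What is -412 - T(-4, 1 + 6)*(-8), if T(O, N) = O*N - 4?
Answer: -668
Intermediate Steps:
T(O, N) = -4 + N*O (T(O, N) = N*O - 4 = -4 + N*O)
-412 - T(-4, 1 + 6)*(-8) = -412 - (-4 + (1 + 6)*(-4))*(-8) = -412 - (-4 + 7*(-4))*(-8) = -412 - (-4 - 28)*(-8) = -412 - (-32)*(-8) = -412 - 1*256 = -412 - 256 = -668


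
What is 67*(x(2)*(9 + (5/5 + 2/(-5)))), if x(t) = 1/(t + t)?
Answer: 804/5 ≈ 160.80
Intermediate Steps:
x(t) = 1/(2*t)
67*(x(2)*(9 + (5/5 + 2/(-5)))) = 67*(((½)/2)*(9 + (5/5 + 2/(-5)))) = 67*(((½)*(½))*(9 + (5*(⅕) + 2*(-⅕)))) = 67*((9 + (1 - ⅖))/4) = 67*((9 + ⅗)/4) = 67*((¼)*(48/5)) = 67*(12/5) = 804/5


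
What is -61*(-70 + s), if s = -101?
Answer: 10431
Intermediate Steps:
-61*(-70 + s) = -61*(-70 - 101) = -61*(-171) = 10431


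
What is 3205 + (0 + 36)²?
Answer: 4501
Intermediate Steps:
3205 + (0 + 36)² = 3205 + 36² = 3205 + 1296 = 4501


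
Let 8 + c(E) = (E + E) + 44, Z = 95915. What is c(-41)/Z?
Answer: -46/95915 ≈ -0.00047959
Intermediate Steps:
c(E) = 36 + 2*E (c(E) = -8 + ((E + E) + 44) = -8 + (2*E + 44) = -8 + (44 + 2*E) = 36 + 2*E)
c(-41)/Z = (36 + 2*(-41))/95915 = (36 - 82)*(1/95915) = -46*1/95915 = -46/95915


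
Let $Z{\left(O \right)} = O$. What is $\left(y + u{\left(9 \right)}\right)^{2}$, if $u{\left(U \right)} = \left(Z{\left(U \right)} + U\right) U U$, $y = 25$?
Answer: $2199289$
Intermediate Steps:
$u{\left(U \right)} = 2 U^{3}$ ($u{\left(U \right)} = \left(U + U\right) U U = 2 U U U = 2 U^{2} U = 2 U^{3}$)
$\left(y + u{\left(9 \right)}\right)^{2} = \left(25 + 2 \cdot 9^{3}\right)^{2} = \left(25 + 2 \cdot 729\right)^{2} = \left(25 + 1458\right)^{2} = 1483^{2} = 2199289$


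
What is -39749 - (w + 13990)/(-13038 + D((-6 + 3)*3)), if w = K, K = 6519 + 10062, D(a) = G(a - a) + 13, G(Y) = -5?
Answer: -517898899/13030 ≈ -39747.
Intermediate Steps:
D(a) = 8 (D(a) = -5 + 13 = 8)
K = 16581
w = 16581
-39749 - (w + 13990)/(-13038 + D((-6 + 3)*3)) = -39749 - (16581 + 13990)/(-13038 + 8) = -39749 - 30571/(-13030) = -39749 - 30571*(-1)/13030 = -39749 - 1*(-30571/13030) = -39749 + 30571/13030 = -517898899/13030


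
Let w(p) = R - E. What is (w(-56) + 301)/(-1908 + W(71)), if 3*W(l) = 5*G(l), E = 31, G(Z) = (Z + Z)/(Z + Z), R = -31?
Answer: -717/5719 ≈ -0.12537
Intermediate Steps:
G(Z) = 1 (G(Z) = (2*Z)/((2*Z)) = (2*Z)*(1/(2*Z)) = 1)
w(p) = -62 (w(p) = -31 - 1*31 = -31 - 31 = -62)
W(l) = 5/3 (W(l) = (5*1)/3 = (⅓)*5 = 5/3)
(w(-56) + 301)/(-1908 + W(71)) = (-62 + 301)/(-1908 + 5/3) = 239/(-5719/3) = 239*(-3/5719) = -717/5719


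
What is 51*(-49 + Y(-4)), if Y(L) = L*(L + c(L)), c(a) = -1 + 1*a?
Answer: -663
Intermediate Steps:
c(a) = -1 + a
Y(L) = L*(-1 + 2*L) (Y(L) = L*(L + (-1 + L)) = L*(-1 + 2*L))
51*(-49 + Y(-4)) = 51*(-49 - 4*(-1 + 2*(-4))) = 51*(-49 - 4*(-1 - 8)) = 51*(-49 - 4*(-9)) = 51*(-49 + 36) = 51*(-13) = -663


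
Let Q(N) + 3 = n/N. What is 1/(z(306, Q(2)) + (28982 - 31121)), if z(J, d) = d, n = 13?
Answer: -2/4271 ≈ -0.00046827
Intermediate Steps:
Q(N) = -3 + 13/N
1/(z(306, Q(2)) + (28982 - 31121)) = 1/((-3 + 13/2) + (28982 - 31121)) = 1/((-3 + 13*(1/2)) - 2139) = 1/((-3 + 13/2) - 2139) = 1/(7/2 - 2139) = 1/(-4271/2) = -2/4271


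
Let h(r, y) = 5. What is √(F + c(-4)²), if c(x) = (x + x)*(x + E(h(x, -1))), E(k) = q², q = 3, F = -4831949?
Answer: I*√4830349 ≈ 2197.8*I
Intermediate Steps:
E(k) = 9 (E(k) = 3² = 9)
c(x) = 2*x*(9 + x) (c(x) = (x + x)*(x + 9) = (2*x)*(9 + x) = 2*x*(9 + x))
√(F + c(-4)²) = √(-4831949 + (2*(-4)*(9 - 4))²) = √(-4831949 + (2*(-4)*5)²) = √(-4831949 + (-40)²) = √(-4831949 + 1600) = √(-4830349) = I*√4830349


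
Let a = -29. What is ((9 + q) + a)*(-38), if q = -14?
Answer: 1292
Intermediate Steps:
((9 + q) + a)*(-38) = ((9 - 14) - 29)*(-38) = (-5 - 29)*(-38) = -34*(-38) = 1292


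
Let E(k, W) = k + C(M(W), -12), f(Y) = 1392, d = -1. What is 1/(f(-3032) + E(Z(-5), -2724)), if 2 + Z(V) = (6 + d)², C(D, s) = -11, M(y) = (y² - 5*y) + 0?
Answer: 1/1404 ≈ 0.00071225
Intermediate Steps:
M(y) = y² - 5*y
Z(V) = 23 (Z(V) = -2 + (6 - 1)² = -2 + 5² = -2 + 25 = 23)
E(k, W) = -11 + k (E(k, W) = k - 11 = -11 + k)
1/(f(-3032) + E(Z(-5), -2724)) = 1/(1392 + (-11 + 23)) = 1/(1392 + 12) = 1/1404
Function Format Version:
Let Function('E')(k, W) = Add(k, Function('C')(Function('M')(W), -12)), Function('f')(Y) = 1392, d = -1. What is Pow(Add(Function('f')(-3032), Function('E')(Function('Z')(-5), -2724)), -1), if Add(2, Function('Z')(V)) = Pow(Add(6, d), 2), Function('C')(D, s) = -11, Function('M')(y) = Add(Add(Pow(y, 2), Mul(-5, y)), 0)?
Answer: Rational(1, 1404) ≈ 0.00071225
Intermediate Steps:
Function('M')(y) = Add(Pow(y, 2), Mul(-5, y))
Function('Z')(V) = 23 (Function('Z')(V) = Add(-2, Pow(Add(6, -1), 2)) = Add(-2, Pow(5, 2)) = Add(-2, 25) = 23)
Function('E')(k, W) = Add(-11, k) (Function('E')(k, W) = Add(k, -11) = Add(-11, k))
Pow(Add(Function('f')(-3032), Function('E')(Function('Z')(-5), -2724)), -1) = Pow(Add(1392, Add(-11, 23)), -1) = Pow(Add(1392, 12), -1) = Pow(1404, -1) = Rational(1, 1404)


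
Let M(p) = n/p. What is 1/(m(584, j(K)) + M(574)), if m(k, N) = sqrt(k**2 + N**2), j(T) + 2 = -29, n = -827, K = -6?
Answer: 474698/112685709163 + 329476*sqrt(342017)/112685709163 ≈ 0.0017141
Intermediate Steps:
j(T) = -31 (j(T) = -2 - 29 = -31)
M(p) = -827/p
m(k, N) = sqrt(N**2 + k**2)
1/(m(584, j(K)) + M(574)) = 1/(sqrt((-31)**2 + 584**2) - 827/574) = 1/(sqrt(961 + 341056) - 827*1/574) = 1/(sqrt(342017) - 827/574) = 1/(-827/574 + sqrt(342017))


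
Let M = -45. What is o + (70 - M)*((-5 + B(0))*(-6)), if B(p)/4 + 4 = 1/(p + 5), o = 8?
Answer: 13946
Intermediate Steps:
B(p) = -16 + 4/(5 + p) (B(p) = -16 + 4/(p + 5) = -16 + 4/(5 + p))
o + (70 - M)*((-5 + B(0))*(-6)) = 8 + (70 - 1*(-45))*((-5 + 4*(-19 - 4*0)/(5 + 0))*(-6)) = 8 + (70 + 45)*((-5 + 4*(-19 + 0)/5)*(-6)) = 8 + 115*((-5 + 4*(1/5)*(-19))*(-6)) = 8 + 115*((-5 - 76/5)*(-6)) = 8 + 115*(-101/5*(-6)) = 8 + 115*(606/5) = 8 + 13938 = 13946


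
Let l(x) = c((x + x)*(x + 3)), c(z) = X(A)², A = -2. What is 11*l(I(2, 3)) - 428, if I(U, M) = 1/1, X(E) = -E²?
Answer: -252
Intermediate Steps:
I(U, M) = 1
c(z) = 16 (c(z) = (-1*(-2)²)² = (-1*4)² = (-4)² = 16)
l(x) = 16
11*l(I(2, 3)) - 428 = 11*16 - 428 = 176 - 428 = -252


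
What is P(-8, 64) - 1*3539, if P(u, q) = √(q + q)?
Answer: -3539 + 8*√2 ≈ -3527.7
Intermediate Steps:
P(u, q) = √2*√q (P(u, q) = √(2*q) = √2*√q)
P(-8, 64) - 1*3539 = √2*√64 - 1*3539 = √2*8 - 3539 = 8*√2 - 3539 = -3539 + 8*√2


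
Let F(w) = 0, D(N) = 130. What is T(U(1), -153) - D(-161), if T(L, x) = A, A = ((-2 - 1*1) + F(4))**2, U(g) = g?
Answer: -121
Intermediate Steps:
A = 9 (A = ((-2 - 1*1) + 0)**2 = ((-2 - 1) + 0)**2 = (-3 + 0)**2 = (-3)**2 = 9)
T(L, x) = 9
T(U(1), -153) - D(-161) = 9 - 1*130 = 9 - 130 = -121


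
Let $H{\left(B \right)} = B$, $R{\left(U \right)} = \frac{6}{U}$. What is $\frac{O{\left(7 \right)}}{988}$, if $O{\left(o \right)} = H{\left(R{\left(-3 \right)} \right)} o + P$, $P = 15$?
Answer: $\frac{1}{988} \approx 0.0010121$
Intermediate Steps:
$O{\left(o \right)} = 15 - 2 o$ ($O{\left(o \right)} = \frac{6}{-3} o + 15 = 6 \left(- \frac{1}{3}\right) o + 15 = - 2 o + 15 = 15 - 2 o$)
$\frac{O{\left(7 \right)}}{988} = \frac{15 - 14}{988} = \left(15 - 14\right) \frac{1}{988} = 1 \cdot \frac{1}{988} = \frac{1}{988}$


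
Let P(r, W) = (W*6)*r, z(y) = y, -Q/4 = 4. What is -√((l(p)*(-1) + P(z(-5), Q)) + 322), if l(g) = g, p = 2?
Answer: -20*√2 ≈ -28.284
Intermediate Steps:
Q = -16 (Q = -4*4 = -16)
P(r, W) = 6*W*r (P(r, W) = (6*W)*r = 6*W*r)
-√((l(p)*(-1) + P(z(-5), Q)) + 322) = -√((2*(-1) + 6*(-16)*(-5)) + 322) = -√((-2 + 480) + 322) = -√(478 + 322) = -√800 = -20*√2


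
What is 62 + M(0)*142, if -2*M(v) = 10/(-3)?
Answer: 896/3 ≈ 298.67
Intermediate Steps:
M(v) = 5/3 (M(v) = -5/(-3) = -5*(-1)/3 = -½*(-10/3) = 5/3)
62 + M(0)*142 = 62 + (5/3)*142 = 62 + 710/3 = 896/3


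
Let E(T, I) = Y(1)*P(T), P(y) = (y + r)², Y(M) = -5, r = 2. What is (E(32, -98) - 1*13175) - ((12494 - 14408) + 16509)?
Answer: -33550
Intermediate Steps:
P(y) = (2 + y)² (P(y) = (y + 2)² = (2 + y)²)
E(T, I) = -5*(2 + T)²
(E(32, -98) - 1*13175) - ((12494 - 14408) + 16509) = (-5*(2 + 32)² - 1*13175) - ((12494 - 14408) + 16509) = (-5*34² - 13175) - (-1914 + 16509) = (-5*1156 - 13175) - 1*14595 = (-5780 - 13175) - 14595 = -18955 - 14595 = -33550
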